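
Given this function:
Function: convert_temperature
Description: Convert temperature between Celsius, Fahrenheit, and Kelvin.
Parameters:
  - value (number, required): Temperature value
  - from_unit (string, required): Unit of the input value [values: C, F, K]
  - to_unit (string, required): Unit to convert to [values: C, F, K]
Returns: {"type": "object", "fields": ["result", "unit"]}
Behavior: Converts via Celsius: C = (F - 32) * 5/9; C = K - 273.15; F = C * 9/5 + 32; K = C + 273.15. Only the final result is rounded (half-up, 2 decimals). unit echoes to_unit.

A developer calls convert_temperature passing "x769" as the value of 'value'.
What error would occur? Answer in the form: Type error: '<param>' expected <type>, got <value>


Spec: 'value' is declared as number; "x769" is a string.
Type error: 'value' expected number, got "x769"


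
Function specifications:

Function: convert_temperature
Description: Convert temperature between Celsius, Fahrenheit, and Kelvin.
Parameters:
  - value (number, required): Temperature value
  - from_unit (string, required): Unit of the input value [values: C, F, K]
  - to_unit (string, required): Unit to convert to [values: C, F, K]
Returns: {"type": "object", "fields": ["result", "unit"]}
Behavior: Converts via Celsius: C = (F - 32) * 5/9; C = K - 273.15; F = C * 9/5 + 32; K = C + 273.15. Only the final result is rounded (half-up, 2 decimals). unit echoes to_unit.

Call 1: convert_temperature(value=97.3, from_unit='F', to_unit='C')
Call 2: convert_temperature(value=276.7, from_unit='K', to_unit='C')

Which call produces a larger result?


Call 1:
  To C: (97.3 - 32) * 5/9 = 36.277778
  Target is C: 36.277778
  Round to 2 decimals: 36.28
  -> 36.28 C
Call 2:
  To C: 276.7 - 273.15 = 3.55
  Target is C: 3.55
  Round to 2 decimals: 3.55
  -> 3.55 C
Call 1 (36.28 C)


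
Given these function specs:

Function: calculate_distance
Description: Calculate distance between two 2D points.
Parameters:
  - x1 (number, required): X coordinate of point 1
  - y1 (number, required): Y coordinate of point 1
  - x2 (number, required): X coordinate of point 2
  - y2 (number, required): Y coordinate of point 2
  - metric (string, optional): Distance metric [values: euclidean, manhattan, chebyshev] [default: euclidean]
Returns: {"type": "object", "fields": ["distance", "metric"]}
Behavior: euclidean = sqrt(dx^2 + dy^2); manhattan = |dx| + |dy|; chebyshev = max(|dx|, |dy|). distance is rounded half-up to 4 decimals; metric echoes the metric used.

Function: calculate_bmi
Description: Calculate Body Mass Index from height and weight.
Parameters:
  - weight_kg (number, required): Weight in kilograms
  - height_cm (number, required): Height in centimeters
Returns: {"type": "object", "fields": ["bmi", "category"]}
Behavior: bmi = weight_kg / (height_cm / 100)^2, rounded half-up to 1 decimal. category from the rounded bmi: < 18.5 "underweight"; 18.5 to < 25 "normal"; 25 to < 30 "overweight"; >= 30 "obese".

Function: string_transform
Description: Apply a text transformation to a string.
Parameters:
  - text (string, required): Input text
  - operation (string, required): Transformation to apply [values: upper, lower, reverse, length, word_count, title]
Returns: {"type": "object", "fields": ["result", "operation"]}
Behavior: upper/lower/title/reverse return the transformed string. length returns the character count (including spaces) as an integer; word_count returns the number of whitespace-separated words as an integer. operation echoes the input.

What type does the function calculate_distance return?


The calculate_distance spec declares Returns: {"type": "object", "fields": ["distance", "metric"]}
Type:
object


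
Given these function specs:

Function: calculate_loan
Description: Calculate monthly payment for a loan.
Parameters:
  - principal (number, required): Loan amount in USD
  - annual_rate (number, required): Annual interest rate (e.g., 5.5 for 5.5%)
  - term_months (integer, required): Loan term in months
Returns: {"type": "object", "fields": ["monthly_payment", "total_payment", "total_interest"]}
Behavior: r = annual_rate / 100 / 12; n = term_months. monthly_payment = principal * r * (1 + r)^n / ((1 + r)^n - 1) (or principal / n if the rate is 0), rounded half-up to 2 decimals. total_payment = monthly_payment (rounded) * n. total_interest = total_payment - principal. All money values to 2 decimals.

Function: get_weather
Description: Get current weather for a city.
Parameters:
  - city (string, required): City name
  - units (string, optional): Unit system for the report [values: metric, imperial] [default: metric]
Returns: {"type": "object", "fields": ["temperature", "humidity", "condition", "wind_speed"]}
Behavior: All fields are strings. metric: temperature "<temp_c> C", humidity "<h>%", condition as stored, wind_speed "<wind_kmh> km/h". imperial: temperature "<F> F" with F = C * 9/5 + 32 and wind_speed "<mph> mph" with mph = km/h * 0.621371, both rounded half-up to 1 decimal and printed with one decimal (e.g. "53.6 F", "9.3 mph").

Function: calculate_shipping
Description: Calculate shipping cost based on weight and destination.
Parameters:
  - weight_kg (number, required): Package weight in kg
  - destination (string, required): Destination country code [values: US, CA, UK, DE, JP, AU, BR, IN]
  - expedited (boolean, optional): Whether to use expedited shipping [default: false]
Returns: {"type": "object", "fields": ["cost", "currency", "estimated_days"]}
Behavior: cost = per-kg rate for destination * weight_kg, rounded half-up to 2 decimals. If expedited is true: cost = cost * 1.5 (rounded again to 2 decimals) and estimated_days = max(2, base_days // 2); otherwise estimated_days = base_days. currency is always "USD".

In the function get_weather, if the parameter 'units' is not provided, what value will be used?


The get_weather spec declares:
  - units (string, optional): Unit system for the report [values: metric, imperial] [default: metric]
Default:
metric


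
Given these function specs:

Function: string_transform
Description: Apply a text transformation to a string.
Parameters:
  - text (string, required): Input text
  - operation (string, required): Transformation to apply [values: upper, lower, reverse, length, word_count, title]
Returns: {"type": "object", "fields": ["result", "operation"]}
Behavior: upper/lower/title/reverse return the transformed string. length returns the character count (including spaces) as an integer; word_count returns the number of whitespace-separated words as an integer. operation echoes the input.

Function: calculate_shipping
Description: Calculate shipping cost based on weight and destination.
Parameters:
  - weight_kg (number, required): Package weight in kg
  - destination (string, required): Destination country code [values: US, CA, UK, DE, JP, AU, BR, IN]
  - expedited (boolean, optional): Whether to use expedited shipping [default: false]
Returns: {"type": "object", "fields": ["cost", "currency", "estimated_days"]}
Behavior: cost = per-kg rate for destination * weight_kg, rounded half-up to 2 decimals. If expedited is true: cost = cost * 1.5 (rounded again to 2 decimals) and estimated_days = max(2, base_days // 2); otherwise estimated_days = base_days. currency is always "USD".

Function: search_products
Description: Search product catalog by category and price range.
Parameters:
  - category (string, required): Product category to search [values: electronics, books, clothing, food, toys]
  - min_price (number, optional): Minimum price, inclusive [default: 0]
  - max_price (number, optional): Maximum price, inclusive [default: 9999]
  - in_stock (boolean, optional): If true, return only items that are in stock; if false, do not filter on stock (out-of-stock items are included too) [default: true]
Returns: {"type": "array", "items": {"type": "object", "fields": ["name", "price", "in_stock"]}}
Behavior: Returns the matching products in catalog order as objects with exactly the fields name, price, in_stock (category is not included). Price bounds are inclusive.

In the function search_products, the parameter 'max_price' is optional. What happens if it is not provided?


The search_products spec declares:
  - max_price (number, optional): Maximum price, inclusive [default: 9999]
It defaults to 9999


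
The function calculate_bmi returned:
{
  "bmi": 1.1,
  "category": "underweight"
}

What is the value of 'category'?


underweight


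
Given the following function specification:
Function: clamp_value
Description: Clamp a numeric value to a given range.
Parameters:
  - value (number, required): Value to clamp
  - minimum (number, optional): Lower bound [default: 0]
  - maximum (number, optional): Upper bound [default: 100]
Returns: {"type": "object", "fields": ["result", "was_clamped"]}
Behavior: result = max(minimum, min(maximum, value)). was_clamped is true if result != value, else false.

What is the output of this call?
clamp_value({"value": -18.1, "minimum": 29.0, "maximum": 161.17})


result = max(29.0, min(161.17, -18.1)) = max(29.0, -18.1) = 29.0
was_clamped = (29.0 != -18.1) = true
Output:
{"result": 29.0, "was_clamped": true}


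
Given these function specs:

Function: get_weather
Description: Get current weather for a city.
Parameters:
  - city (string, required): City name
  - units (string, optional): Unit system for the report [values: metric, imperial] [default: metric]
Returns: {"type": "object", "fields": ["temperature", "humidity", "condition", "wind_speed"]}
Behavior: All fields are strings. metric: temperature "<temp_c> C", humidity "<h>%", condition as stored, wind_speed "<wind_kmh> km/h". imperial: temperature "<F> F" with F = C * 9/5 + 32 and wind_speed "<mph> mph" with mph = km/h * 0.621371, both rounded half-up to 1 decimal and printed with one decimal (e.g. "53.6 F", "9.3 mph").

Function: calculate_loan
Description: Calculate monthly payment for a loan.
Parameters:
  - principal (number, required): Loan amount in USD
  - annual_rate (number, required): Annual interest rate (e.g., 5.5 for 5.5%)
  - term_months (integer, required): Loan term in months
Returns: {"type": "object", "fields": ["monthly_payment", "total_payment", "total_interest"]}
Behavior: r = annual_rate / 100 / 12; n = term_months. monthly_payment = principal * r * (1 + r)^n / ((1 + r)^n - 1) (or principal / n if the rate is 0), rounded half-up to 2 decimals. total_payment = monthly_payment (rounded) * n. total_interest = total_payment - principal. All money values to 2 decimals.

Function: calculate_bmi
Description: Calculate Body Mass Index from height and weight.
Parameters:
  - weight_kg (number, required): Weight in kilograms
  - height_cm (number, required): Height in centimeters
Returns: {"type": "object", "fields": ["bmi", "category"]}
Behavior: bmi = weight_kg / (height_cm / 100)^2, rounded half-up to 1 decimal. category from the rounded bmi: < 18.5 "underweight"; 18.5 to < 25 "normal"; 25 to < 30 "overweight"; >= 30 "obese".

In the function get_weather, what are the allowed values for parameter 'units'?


The get_weather spec declares:
  - units (string, optional): Unit system for the report [values: metric, imperial] [default: metric]
Allowed values:
metric, imperial


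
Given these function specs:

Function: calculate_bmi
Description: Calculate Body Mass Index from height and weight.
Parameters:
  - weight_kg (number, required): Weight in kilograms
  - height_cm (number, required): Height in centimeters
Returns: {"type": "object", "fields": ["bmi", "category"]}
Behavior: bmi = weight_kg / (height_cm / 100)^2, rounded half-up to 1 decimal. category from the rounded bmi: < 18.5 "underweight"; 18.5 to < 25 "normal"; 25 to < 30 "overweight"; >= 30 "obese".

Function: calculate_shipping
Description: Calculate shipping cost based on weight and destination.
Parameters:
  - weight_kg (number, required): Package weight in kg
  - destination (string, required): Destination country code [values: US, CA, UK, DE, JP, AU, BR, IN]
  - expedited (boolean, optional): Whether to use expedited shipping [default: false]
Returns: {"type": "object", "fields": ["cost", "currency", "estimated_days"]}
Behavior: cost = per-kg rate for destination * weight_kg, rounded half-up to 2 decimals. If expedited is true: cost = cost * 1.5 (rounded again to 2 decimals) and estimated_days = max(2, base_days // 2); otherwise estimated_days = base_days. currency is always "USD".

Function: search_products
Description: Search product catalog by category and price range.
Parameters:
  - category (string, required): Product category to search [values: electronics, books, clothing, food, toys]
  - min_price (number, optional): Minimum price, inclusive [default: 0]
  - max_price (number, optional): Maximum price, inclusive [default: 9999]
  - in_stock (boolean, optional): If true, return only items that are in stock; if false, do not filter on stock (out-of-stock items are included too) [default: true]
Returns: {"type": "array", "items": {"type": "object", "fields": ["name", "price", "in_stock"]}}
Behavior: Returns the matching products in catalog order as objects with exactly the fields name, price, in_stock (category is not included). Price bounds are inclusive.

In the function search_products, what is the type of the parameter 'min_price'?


The search_products spec declares:
  - min_price (number, optional): Minimum price, inclusive [default: 0]
Type:
number


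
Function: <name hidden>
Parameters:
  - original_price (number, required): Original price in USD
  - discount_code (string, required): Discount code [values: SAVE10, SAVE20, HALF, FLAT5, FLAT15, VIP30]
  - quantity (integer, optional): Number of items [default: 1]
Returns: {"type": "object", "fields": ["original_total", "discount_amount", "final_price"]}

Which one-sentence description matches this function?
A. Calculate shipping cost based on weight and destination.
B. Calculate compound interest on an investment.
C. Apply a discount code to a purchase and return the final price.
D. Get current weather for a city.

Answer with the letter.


Parameters original_price, discount_code, quantity and return ["original_total", "discount_amount", "final_price"] fit: Apply a discount code to a purchase and return the final price.
C


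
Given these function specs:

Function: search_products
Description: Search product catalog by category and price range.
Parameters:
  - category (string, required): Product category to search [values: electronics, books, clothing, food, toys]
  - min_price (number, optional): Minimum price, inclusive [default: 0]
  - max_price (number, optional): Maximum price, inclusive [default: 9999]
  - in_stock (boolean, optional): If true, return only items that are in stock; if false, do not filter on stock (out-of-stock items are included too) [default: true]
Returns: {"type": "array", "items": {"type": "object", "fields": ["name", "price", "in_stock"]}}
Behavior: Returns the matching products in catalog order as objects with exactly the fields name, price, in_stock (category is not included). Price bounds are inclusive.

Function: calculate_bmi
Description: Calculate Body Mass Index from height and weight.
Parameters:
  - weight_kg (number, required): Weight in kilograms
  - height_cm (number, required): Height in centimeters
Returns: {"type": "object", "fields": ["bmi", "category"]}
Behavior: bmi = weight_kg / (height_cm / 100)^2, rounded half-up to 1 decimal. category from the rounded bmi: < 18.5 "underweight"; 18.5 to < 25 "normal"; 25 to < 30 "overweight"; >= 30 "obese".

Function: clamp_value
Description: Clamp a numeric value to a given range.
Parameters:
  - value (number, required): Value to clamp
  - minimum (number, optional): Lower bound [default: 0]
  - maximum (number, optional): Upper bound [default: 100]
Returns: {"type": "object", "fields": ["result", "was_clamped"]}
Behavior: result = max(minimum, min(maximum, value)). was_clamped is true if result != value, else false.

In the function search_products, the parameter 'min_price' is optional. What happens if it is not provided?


The search_products spec declares:
  - min_price (number, optional): Minimum price, inclusive [default: 0]
It defaults to 0


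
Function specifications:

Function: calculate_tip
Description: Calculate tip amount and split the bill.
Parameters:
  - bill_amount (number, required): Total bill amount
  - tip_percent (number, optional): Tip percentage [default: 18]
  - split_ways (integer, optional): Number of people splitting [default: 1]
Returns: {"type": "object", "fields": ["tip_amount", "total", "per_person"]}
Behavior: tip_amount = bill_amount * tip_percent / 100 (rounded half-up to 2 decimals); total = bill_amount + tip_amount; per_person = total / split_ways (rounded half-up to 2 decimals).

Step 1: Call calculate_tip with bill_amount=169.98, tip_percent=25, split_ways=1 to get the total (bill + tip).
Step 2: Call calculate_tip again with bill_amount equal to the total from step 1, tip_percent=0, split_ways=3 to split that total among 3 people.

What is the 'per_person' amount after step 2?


Step 1: calculate_tip(bill_amount=169.98, tip_percent=25, split_ways=1)
  tip_amount = 169.98 * 25/100 = 42.495 -> 42.50
  total = 169.98 + 42.50 = 212.48
  per_person = 212.48 / 1 = 212.48 -> 212.48
  -> total = 212.48
Step 2: calculate_tip(bill_amount=212.48, tip_percent=0, split_ways=3)
  tip_amount = 212.48 * 0/100 = 0 -> 0.00
  total = 212.48 + 0.00 = 212.48
  per_person = 212.48 / 3 = 70.826667 -> 70.83
  -> per_person = 70.83
$70.83


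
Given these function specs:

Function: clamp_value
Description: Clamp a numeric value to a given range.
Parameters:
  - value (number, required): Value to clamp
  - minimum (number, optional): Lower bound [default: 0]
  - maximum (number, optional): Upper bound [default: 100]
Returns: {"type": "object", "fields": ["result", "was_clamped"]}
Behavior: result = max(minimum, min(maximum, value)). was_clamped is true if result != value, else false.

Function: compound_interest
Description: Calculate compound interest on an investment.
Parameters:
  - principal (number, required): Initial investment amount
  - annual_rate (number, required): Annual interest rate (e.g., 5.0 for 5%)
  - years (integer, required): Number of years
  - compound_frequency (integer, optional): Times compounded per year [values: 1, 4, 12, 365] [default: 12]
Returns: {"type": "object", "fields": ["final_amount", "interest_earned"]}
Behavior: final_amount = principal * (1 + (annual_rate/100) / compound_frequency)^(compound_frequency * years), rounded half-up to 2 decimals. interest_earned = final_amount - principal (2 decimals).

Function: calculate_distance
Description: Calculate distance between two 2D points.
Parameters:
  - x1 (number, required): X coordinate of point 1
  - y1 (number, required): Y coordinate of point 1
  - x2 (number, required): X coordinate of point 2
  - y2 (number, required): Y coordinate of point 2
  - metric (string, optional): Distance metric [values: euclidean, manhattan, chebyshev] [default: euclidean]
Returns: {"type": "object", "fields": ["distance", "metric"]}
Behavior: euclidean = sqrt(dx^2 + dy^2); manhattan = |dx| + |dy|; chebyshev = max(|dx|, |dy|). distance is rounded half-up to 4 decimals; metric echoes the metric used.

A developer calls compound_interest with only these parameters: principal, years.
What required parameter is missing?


Required parameters: principal, annual_rate, years
Provided: principal, years
Missing: annual_rate
annual_rate


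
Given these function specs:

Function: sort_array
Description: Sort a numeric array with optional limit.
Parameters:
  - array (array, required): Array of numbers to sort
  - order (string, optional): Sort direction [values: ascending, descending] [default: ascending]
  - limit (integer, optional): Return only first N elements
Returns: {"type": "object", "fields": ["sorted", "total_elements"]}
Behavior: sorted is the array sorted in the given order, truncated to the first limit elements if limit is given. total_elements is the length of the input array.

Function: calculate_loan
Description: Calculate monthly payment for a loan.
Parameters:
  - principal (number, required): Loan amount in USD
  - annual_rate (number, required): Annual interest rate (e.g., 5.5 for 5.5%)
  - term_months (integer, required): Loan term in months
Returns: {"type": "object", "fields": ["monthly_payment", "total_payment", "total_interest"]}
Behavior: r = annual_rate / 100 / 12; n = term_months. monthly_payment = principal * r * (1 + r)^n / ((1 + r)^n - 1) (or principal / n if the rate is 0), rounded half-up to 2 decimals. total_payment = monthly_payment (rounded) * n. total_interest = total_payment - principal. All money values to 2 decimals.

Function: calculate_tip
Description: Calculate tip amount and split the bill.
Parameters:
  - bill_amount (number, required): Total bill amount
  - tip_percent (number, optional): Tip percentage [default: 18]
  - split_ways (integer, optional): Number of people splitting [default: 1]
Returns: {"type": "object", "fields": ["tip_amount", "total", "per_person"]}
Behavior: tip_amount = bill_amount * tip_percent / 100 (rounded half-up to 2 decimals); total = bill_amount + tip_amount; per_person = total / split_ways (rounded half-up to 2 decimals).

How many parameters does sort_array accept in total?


Parameters of sort_array: array (required), order (optional), limit (optional)
Total:
3


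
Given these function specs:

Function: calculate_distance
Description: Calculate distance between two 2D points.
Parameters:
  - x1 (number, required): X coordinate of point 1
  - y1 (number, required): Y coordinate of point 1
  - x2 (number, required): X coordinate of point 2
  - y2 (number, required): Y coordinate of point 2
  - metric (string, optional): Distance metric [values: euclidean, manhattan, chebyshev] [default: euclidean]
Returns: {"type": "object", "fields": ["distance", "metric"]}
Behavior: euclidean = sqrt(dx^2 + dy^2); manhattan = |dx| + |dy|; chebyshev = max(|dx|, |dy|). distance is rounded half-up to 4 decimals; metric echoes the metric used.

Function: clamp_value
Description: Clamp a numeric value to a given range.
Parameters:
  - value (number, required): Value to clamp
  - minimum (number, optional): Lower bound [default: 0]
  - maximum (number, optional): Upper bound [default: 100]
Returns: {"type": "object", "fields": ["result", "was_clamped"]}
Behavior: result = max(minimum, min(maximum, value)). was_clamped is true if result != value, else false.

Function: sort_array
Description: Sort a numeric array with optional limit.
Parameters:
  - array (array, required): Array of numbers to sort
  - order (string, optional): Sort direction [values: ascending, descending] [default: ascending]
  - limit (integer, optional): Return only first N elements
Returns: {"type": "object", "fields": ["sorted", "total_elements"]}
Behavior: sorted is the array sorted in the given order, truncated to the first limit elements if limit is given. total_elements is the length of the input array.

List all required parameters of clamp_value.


Parameters of clamp_value and their required/optional flag:
  value: required
  minimum: optional
  maximum: optional
value


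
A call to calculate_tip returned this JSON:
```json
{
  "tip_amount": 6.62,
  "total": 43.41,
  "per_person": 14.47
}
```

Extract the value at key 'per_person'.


14.47


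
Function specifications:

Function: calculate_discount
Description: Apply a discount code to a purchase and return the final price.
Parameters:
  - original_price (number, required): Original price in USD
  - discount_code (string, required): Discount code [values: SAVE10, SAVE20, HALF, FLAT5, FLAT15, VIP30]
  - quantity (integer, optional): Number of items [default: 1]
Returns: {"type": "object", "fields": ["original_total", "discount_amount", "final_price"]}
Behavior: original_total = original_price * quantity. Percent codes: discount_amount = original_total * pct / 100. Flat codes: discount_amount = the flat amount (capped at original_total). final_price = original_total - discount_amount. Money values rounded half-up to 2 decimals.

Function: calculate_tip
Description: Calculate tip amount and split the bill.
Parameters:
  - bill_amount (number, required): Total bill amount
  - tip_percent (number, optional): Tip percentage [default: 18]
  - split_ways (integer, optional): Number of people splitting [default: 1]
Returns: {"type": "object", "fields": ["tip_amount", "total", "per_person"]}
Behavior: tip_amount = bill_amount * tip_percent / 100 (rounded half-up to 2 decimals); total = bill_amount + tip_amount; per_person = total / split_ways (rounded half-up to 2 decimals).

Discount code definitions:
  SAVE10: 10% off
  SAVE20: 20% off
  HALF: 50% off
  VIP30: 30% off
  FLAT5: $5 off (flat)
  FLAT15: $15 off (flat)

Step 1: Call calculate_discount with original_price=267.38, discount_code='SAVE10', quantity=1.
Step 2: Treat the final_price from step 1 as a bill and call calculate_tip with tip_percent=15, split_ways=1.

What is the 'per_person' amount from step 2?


Step 1: calculate_discount(original_price=267.38, discount_code=SAVE10, quantity=1)
  original_total = 267.38 * 1 = 267.38
  SAVE10 = 10% off: discount_amount = 267.38 * 10/100 = 26.738 -> 26.74
  final_price = 267.38 - 26.74 = 240.64
  -> final_price = 240.64
Step 2: calculate_tip(bill_amount=240.64, tip_percent=15, split_ways=1)
  tip_amount = 240.64 * 15/100 = 36.096 -> 36.10
  total = 240.64 + 36.10 = 276.74
  per_person = 276.74 / 1 = 276.74 -> 276.74
  -> per_person = 276.74
$276.74


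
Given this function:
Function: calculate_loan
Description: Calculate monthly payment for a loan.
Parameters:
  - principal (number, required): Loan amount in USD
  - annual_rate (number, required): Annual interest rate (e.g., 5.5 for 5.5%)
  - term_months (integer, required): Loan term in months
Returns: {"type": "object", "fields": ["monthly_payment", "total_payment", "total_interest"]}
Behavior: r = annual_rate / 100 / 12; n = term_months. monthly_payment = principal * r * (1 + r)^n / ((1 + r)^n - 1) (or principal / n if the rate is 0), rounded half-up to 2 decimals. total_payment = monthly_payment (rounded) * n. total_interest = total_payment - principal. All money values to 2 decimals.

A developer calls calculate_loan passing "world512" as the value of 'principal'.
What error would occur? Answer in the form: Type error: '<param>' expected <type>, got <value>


Spec: 'principal' is declared as number; "world512" is a string.
Type error: 'principal' expected number, got "world512"


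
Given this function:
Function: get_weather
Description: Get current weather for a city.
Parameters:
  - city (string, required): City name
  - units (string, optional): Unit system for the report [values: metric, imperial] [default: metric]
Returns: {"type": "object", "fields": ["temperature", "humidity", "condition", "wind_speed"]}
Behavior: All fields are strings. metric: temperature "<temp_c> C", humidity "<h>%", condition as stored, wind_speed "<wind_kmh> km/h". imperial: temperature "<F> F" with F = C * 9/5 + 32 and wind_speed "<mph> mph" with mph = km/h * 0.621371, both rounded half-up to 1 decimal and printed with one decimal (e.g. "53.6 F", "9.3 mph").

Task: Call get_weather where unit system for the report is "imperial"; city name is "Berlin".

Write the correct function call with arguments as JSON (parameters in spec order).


Mapping each described value to its parameter name:
  'Unit system for the report' -> units = "imperial"
  'City name' -> city = "Berlin"
get_weather({"city": "Berlin", "units": "imperial"})


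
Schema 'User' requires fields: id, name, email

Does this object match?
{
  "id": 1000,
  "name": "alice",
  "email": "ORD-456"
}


Checking required fields... All present.
Valid - all required fields present


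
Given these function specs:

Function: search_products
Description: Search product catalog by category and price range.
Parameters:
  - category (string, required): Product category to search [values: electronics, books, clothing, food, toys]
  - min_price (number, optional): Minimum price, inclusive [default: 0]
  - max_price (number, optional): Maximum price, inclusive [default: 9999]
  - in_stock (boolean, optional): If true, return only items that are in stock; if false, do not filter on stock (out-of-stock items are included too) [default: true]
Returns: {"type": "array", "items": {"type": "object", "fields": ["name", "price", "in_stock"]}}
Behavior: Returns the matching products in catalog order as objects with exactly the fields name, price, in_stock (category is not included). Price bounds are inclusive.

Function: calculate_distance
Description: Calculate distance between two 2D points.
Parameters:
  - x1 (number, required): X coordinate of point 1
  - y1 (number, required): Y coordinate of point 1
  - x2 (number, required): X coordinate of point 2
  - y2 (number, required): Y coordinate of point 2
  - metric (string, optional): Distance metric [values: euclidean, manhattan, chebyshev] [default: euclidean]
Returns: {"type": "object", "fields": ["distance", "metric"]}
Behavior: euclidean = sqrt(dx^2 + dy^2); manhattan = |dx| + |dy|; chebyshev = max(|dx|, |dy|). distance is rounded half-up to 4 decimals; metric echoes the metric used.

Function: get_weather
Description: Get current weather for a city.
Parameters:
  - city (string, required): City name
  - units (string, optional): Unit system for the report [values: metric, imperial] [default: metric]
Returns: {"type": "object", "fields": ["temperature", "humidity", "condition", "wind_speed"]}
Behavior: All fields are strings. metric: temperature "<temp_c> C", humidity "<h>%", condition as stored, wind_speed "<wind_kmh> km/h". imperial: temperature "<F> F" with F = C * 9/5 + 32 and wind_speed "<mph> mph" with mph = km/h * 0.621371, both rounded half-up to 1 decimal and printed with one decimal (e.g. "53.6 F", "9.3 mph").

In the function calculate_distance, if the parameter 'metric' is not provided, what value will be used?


The calculate_distance spec declares:
  - metric (string, optional): Distance metric [values: euclidean, manhattan, chebyshev] [default: euclidean]
Default:
euclidean


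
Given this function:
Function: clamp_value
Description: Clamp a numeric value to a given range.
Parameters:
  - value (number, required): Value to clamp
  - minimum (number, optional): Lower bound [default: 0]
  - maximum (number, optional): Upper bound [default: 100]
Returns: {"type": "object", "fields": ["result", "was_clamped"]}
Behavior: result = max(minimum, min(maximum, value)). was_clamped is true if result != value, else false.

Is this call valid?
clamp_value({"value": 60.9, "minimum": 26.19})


Checking all required parameters present and types match... All valid.
Valid


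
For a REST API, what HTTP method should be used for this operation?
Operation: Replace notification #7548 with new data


GET = read, POST = create, PUT = update/replace, DELETE = remove
This operation is an update/replace.
PUT


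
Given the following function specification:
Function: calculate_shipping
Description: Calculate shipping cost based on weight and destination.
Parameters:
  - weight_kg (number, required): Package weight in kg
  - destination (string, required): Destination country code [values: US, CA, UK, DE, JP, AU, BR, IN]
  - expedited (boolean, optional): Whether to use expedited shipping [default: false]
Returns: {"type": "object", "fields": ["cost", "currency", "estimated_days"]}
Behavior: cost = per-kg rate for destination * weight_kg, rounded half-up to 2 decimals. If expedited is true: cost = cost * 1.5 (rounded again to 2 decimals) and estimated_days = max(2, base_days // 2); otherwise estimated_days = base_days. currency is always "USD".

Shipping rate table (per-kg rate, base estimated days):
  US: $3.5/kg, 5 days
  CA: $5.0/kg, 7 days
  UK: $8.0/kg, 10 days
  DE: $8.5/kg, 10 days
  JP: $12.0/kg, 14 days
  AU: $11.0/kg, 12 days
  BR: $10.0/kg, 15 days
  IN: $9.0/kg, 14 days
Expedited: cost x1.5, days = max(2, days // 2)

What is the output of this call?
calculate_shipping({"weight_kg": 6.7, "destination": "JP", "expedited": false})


Rate for JP: $12.0/kg, base 14 days
cost = 12.0 * 6.7 = 80.4 -> 80.40
expedited not set/false: estimated_days = 14
Output:
{"cost": 80.4, "currency": "USD", "estimated_days": 14}


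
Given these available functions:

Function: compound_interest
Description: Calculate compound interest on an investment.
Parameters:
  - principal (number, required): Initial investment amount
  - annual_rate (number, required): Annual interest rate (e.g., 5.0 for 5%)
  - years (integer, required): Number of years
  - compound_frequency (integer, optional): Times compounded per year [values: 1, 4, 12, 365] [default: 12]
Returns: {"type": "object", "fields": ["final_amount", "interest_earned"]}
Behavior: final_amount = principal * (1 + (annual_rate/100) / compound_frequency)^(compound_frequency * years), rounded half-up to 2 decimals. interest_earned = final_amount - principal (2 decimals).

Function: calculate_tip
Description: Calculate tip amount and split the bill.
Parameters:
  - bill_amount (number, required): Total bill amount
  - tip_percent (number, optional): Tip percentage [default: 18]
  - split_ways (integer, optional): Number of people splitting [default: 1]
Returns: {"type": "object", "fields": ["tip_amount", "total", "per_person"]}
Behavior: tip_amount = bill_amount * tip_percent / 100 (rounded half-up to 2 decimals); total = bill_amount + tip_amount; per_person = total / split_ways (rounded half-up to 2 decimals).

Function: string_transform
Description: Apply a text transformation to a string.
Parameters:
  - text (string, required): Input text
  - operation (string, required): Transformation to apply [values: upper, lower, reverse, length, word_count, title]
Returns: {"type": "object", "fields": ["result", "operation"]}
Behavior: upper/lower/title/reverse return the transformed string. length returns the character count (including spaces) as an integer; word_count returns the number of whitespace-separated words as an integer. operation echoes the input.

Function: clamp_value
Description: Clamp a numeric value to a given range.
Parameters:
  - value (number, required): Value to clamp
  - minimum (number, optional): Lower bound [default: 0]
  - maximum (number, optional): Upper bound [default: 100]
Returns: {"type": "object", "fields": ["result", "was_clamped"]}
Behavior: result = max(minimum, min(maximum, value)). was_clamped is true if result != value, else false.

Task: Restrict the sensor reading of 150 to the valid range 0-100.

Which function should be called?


The task needs a function whose description is: Clamp a numeric value to a given range.
clamp_value


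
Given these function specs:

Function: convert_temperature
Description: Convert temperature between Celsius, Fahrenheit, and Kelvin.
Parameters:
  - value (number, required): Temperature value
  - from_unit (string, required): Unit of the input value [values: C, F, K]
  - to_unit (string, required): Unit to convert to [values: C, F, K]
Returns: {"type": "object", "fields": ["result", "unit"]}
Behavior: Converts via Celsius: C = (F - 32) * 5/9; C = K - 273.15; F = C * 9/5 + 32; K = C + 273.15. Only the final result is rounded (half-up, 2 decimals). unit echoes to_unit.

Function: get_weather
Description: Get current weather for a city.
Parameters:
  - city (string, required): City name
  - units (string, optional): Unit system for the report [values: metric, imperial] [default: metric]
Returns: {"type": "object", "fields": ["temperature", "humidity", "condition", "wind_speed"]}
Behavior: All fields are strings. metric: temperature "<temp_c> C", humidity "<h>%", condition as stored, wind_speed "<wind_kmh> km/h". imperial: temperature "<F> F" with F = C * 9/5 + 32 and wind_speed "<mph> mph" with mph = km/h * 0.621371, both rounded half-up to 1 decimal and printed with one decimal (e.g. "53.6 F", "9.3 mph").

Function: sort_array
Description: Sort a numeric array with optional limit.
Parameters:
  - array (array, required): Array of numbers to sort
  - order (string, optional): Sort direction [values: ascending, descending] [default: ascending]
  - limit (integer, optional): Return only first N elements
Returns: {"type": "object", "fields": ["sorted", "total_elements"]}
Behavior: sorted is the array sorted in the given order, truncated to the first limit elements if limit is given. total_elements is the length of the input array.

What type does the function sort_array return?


The sort_array spec declares Returns: {"type": "object", "fields": ["sorted", "total_elements"]}
Type:
object


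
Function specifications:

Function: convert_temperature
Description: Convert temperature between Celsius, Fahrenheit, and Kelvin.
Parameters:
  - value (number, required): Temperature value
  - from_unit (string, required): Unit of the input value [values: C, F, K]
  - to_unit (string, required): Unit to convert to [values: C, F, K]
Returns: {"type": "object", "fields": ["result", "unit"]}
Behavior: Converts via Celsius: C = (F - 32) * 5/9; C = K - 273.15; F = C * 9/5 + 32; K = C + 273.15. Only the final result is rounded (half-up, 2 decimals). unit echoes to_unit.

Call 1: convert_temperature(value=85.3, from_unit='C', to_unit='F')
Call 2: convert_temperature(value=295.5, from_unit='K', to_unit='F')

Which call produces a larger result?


Call 1:
  Input already in C: 85.3
  To F: 85.3 * 9/5 + 32 = 185.54
  Round to 2 decimals: 185.54
  -> 185.54 F
Call 2:
  To C: 295.5 - 273.15 = 22.35
  To F: 22.35 * 9/5 + 32 = 72.23
  Round to 2 decimals: 72.23
  -> 72.23 F
Call 1 (185.54 F)


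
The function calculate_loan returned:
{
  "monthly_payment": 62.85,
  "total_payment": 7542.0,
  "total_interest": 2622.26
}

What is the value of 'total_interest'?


2622.26


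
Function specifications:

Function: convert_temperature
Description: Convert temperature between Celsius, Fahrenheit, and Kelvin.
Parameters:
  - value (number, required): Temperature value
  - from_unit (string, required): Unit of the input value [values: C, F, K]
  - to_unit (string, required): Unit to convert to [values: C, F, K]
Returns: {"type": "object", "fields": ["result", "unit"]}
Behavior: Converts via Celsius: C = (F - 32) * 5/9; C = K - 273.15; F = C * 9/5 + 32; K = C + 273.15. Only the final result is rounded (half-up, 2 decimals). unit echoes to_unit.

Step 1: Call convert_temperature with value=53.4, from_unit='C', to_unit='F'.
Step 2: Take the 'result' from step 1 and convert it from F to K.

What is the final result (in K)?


Step 1: convert_temperature(value=53.4, from_unit=C, to_unit=F)
  Input already in C: 53.4
  To F: 53.4 * 9/5 + 32 = 128.12
  Round to 2 decimals: 128.12
  -> result = 128.12 F
Step 2: convert_temperature(value=128.12, from_unit=F, to_unit=K)
  To C: (128.12 - 32) * 5/9 = 53.4
  To K: 53.4 + 273.15 = 326.55
  Round to 2 decimals: 326.55
  -> result = 326.55 K
326.55 K


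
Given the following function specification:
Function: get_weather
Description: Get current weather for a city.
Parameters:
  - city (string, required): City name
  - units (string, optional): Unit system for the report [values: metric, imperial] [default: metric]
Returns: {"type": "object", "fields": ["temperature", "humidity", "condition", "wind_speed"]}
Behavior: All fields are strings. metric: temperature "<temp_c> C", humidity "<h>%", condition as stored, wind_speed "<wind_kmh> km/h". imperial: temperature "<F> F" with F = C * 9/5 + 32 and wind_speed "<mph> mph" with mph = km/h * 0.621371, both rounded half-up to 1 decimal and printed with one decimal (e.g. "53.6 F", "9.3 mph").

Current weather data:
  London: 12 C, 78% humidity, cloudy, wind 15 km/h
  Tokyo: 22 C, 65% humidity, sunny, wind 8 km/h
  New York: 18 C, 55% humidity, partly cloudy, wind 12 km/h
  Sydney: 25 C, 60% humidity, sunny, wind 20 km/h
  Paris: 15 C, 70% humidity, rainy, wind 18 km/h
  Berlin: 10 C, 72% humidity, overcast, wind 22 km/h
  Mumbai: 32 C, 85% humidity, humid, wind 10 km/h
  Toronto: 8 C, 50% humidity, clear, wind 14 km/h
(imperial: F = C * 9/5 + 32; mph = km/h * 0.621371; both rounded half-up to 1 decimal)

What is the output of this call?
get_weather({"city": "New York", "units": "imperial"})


New York record: 18 C, 55%, partly cloudy, 12 km/h
imperial: temperature = 18 * 9/5 + 32 = 64.4 -> 64.4 F
imperial: wind_speed = 12 * 0.621371 = 7.456452 -> 7.5 mph
Output:
{"temperature": "64.4 F", "humidity": "55%", "condition": "partly cloudy", "wind_speed": "7.5 mph"}
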